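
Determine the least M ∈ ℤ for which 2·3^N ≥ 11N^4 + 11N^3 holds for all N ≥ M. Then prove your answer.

At N = 10: 118098 < 121000, so the inequality fails and M ≥ 11. We prove 2·3^N ≥ 11N^4 + 11N^3 for all N ≥ 11.
For the base case N = 11: 2·3^N = 354294 and 11N^4 + 11N^3 = 175692, so 354294 ≥ 175692.
Suppose the result is true for N = k, so 2·3^k ≥ 11k^4 + 11k^3.
Then 2·3^(k + 1) = 3·(2·3^k) ≥ 3·(11k^4 + 11k^3).
Also, for k ≥ 11 we have 3·(11k^4 + 11k^3) ≥ 11(k+1)^4 + 11(k+1)^3, since 3·(11k^4 + 11k^3) − (11(k+1)^4 + 11(k+1)^3) = 22k^4 - 22k^3 - 99k^2 - 77k - 22, which is nonnegative for all k ≥ 11.
Combining, 2·3^(k + 1) ≥ 11(k+1)^4 + 11(k+1)^3.
By induction, the statement is established for all N ≥ 11.
Hence the smallest such M is 11.

M = 11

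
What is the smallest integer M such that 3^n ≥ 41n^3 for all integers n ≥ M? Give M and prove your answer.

M = 10

At n = 9: 19683 < 29889, so the inequality fails and M ≥ 10. We prove 3^n ≥ 41n^3 for all n ≥ 10.
Base case (n = 10): 3^n = 59049 and 41n^3 = 41000, so 59049 ≥ 41000.
Inductive step: assume the claim holds for n = m, so 3^m ≥ 41m^3.
Then 3^(m + 1) = 3·(3^m) ≥ 3·(41m^3).
Also, for m ≥ 10 we have 3·(41m^3) ≥ 41(m+1)^3, since 3 ≥ (1 + 1/m)^3 for all m ≥ 10.
Combining, 3^(m + 1) ≥ 41(m+1)^3.
By the principle of mathematical induction, the result holds for all n ≥ 10.
Hence the smallest such M is 10.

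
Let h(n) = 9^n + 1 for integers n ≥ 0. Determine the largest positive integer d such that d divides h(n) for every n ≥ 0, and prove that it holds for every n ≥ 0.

d = 2

Computing the first values: h(0) = 2 and h(1) = 10; gcd(2, 10) = 2, so d ≤ 2.
We prove 2 | 9^n + 1 for all n ≥ 0 by induction on n.
Base case (n = 0): h(0) = 2 = 2·(1), so 2 | h(0).
Suppose the result is true for n = k, i.e. 2 | h(k). Then
h(k+1) = 9^(k+1) + 1 = 9·(9^k + 1) - 8 = 9·h(k) - 8. The first term is divisible by 2 by the inductive hypothesis, and -8 is divisible by 2. Hence 2 | h(k+1).
By induction, the statement is established for all n ≥ 0.
Therefore the largest such d is 2.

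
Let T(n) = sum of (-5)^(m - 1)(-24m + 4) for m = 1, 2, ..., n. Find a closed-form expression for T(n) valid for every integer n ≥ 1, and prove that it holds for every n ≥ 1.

We claim T(n) = 4(-5)^n·n for all n ≥ 1.
When n = 1: T(1) = -20, and the closed form gives -20. They agree.
For the inductive step, assume it holds for an arbitrary m ≥ 1, so T(m) = 4(-5)^m·m.
Then T(m+1) = T(m) + ((-5)^m(-24m - 20)) = (4(-5)^m·m) + ((-5)^m(-24m - 20)).
Simplifying, T(m+1) = (-5)^(m + 1)(4m + 4) = 4(-5)^(m+1)·(m+1),
which is the closed form with n = m+1.
By induction, the statement is established for all n ≥ 1.

T(n) = 4(-5)^n·n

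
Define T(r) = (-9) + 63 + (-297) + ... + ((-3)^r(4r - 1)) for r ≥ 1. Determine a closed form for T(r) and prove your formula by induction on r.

We claim T(r) = 3(-3)^r·r for all r ≥ 1.
Base case (r = 1): T(1) = -9, and the closed form gives -9. They agree.
Inductive step: suppose the statement holds for some j ≥ 1, so T(j) = 3(-3)^j·j.
Then T(j+1) = T(j) + ((-3)^(j + 1)(4j + 3)) = (3(-3)^j·j) + ((-3)^(j + 1)(4j + 3)).
Simplifying, T(j+1) = (-3)^(j + 2)(-j - 1) = 3(-3)^(j+1)·(j+1),
which is the closed form with r = j+1.
By the principle of mathematical induction, the result holds for all r ≥ 1.

T(r) = 3(-3)^r·r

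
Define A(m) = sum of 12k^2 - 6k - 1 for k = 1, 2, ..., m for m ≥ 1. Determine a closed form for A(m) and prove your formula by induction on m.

We claim A(m) = m(4m^2 + 3m - 2) for all m ≥ 1.
Base case (m = 1): A(1) = 5, and the closed form gives 5. They agree.
Suppose the result is true for m = k, so A(k) = k(4k^2 + 3k - 2).
Then A(k+1) = A(k) + (12k^2 + 18k + 5) = (k(4k^2 + 3k - 2)) + (12k^2 + 18k + 5).
Simplifying, A(k+1) = (k + 1)(4k^2 + 11k + 5) = (k+1)(4(k+1)^2 + 3(k+1) - 2),
which is the closed form with m = k+1.
By induction, the statement is established for all m ≥ 1.

A(m) = m(4m^2 + 3m - 2)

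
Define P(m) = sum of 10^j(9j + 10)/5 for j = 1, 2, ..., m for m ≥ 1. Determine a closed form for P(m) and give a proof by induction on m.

P(m) = 2·10^m(m + 1) - 2

We claim P(m) = 2·10^m(m + 1) - 2 for all m ≥ 1.
For the base case m = 1: P(1) = 38, and the closed form gives 38. They agree.
For the inductive step, assume it holds for an arbitrary j ≥ 1, so P(j) = 2·10^j(j + 1) - 2.
Then P(j+1) = P(j) + (10^j(18j + 38)) = (2·10^j(j + 1) - 2) + (10^j(18j + 38)).
Simplifying, P(j+1) = 20·10^j·j + 40·10^j - 2 = 2·10^(j+1)((j+1) + 1) - 2,
which is the closed form with m = j+1.
By the principle of mathematical induction, the result holds for all m ≥ 1.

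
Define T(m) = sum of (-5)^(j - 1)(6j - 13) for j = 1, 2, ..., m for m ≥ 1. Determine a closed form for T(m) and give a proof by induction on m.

We claim T(m) = (-5)^m(-m + 2) - 2 for all m ≥ 1.
When m = 1: T(1) = -7, and the closed form gives -7. They agree.
Suppose the result is true for m = j, so T(j) = (-5)^j(-j + 2) - 2.
Then T(j+1) = T(j) + ((-5)^j(6j - 7)) = ((-5)^j(-j + 2) - 2) + ((-5)^j(6j - 7)).
Simplifying, T(j+1) = -(-5)^(j + 1)j + (-5)^(j + 1) - 2 = (-5)^(j+1)(-(j+1) + 2) - 2,
which is the closed form with m = j+1.
By the principle of mathematical induction, the result holds for all m ≥ 1.

T(m) = (-5)^m(-m + 2) - 2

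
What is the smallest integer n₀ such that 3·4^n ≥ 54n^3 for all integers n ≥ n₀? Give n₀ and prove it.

n₀ = 6

At n = 5: 3072 < 6750, so the inequality fails and n₀ ≥ 6. We prove 3·4^n ≥ 54n^3 for all n ≥ 6.
When n = 6: 3·4^n = 12288 and 54n^3 = 11664, so 12288 ≥ 11664.
Inductive step: assume the claim holds for n = i, so 3·4^i ≥ 54i^3.
Then 3·4^(i + 1) = 4·(3·4^i) ≥ 4·(54i^3).
Also, for i ≥ 6 we have 4·(54i^3) ≥ 54(i+1)^3, since 4 ≥ (1 + 1/i)^3 for all i ≥ 6.
Combining, 3·4^(i + 1) ≥ 54(i+1)^3.
Hence, by induction on n, the claim holds for every n ≥ 6.
Hence the smallest such n₀ is 6.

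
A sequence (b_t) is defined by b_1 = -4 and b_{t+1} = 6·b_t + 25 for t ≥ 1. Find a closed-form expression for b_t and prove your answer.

Computing the first terms: b_1 = -4, b_2 = 1, b_3 = 31. This suggests b_t = 6^(t - 1) - 5.
Base case (t = 1): the formula gives -4 = -4 = b_1.
Inductive step: assume the claim holds for t = m, so b_m = 6^(m - 1) - 5.
Then b_{m+1} = 6·b_m + 25 = 6·(6^(m - 1) - 5) + 25 = 6^m - 5 = 6^((m+1) - 1) - 5,
which is the claimed formula at t = m+1.
Hence, by induction on t, the claim holds for every t ≥ 1.

b_t = 6^(t - 1) - 5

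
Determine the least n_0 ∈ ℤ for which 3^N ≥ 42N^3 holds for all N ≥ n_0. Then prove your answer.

n_0 = 10

At N = 9: 19683 < 30618, so the inequality fails and n_0 ≥ 10. We prove 3^N ≥ 42N^3 for all N ≥ 10.
For the base case N = 10: 3^N = 59049 and 42N^3 = 42000, so 59049 ≥ 42000.
Inductive step: assume the claim holds for N = r, so 3^r ≥ 42r^3.
Then 3^(r + 1) = 3·(3^r) ≥ 3·(42r^3).
Also, for r ≥ 10 we have 3·(42r^3) ≥ 42(r+1)^3, since 3 ≥ (1 + 1/r)^3 for all r ≥ 10.
Combining, 3^(r + 1) ≥ 42(r+1)^3.
By induction, the statement is established for all N ≥ 10.
Hence the smallest such n_0 is 10.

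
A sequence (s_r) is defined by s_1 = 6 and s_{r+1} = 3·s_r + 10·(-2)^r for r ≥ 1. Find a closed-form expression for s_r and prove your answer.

Computing the first terms: s_1 = 6, s_2 = -2, s_3 = 34. This suggests s_r = (-2)^(r + 1) + 2·3^(r - 1).
Base step (r = 1): the formula gives 6 = 6 = s_1.
Inductive step: suppose the statement holds for some j ≥ 1, so s_j = (-2)^(j + 1) + 2·3^(j - 1).
Then s_{j+1} = 3·s_j + 10·(-2)^j = 3·((-2)^(j + 1) + 2·3^(j - 1)) + 10·(-2)^j = (-2)^(j + 2) + 2·3^j = (-2)^((j+1) + 1) + 2·3^((j+1) - 1),
which is the claimed formula at r = j+1.
This completes the induction.

s_r = (-2)^(r + 1) + 2·3^(r - 1)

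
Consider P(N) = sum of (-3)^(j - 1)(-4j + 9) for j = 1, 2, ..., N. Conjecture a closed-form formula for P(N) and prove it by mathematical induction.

We claim P(N) = (-3)^N(N - 2) + 2 for all N ≥ 1.
For the base case N = 1: P(1) = 5, and the closed form gives 5. They agree.
For the inductive step, assume it holds for an arbitrary j ≥ 1, so P(j) = (-3)^j(j - 2) + 2.
Then P(j+1) = P(j) + ((-3)^j(-4j + 5)) = ((-3)^j(j - 2) + 2) + ((-3)^j(-4j + 5)).
Simplifying, P(j+1) = (-3)^(j + 1)j - (-3)^(j + 1) + 2 = (-3)^(j+1)((j+1) - 2) + 2,
which is the closed form with N = j+1.
By the principle of mathematical induction, the result holds for all N ≥ 1.

P(N) = (-3)^N(N - 2) + 2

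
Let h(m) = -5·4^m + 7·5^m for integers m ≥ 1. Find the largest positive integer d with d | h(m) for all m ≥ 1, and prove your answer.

d = 5

Computing the first values: h(1) = 15 and h(2) = 95; gcd(15, 95) = 5, so d ≤ 5.
We prove 5 | -5·4^m + 7·5^m for all m ≥ 1 by induction on m.
Base step (m = 1): h(1) = 15 = 5·(3), so 5 | h(1).
For the inductive step, assume it holds for an arbitrary k ≥ 1, i.e. 5 | h(k). Then
h(k+1) − 5·h(k) = (-5·4^(k+1) + 7·5^(k+1)) − 5·(-5·4^k + 7·5^k) = (-5)·4^k·(4 − 5) = (5)·4^k. Since 5 | h(k) by the inductive hypothesis, 5 | 5·h(k); and 5 | 5 since 5 = 5·1. Therefore 5 | h(k+1).
This completes the induction.
Therefore the largest such d is 5.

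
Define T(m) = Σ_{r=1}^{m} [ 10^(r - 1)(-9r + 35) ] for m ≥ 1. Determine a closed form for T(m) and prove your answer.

T(m) = 10^m(-m + 4) - 4

We claim T(m) = 10^m(-m + 4) - 4 for all m ≥ 1.
When m = 1: T(1) = 26, and the closed form gives 26. They agree.
For the inductive step, assume it holds for an arbitrary r ≥ 1, so T(r) = 10^r(-r + 4) - 4.
Then T(r+1) = T(r) + (10^r(-9r + 26)) = (10^r(-r + 4) - 4) + (10^r(-9r + 26)).
Simplifying, T(r+1) = -10·10^r·r + 30·10^r - 4 = 10^(r+1)(-(r+1) + 4) - 4,
which is the closed form with m = r+1.
By induction, the statement is established for all m ≥ 1.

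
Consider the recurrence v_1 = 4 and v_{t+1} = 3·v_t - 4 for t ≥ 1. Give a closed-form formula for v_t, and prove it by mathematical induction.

Computing the first terms: v_1 = 4, v_2 = 8, v_3 = 20. This suggests v_t = 2·3^(t - 1) + 2.
Base step (t = 1): the formula gives 4 = 4 = v_1.
Inductive step: assume the claim holds for t = r, so v_r = 2·3^(r - 1) + 2.
Then v_{r+1} = 3·v_r - 4 = 3·(2·3^(r - 1) + 2) - 4 = 2·3^r + 2 = 2·3^((r+1) - 1) + 2,
which is the claimed formula at t = r+1.
By the principle of mathematical induction, the result holds for all t ≥ 1.

v_t = 2·3^(t - 1) + 2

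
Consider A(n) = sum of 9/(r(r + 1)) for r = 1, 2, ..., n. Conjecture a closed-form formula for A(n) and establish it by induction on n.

We claim A(n) = 9n/(n + 1) for all n ≥ 1.
For the base case n = 1: A(1) = 9/2, and the closed form gives 9/2. They agree.
For the inductive step, assume it holds for an arbitrary r ≥ 1, so A(r) = 9r/(r + 1).
Then A(r+1) = A(r) + (9/((r + 1)(r + 2))) = (9r/(r + 1)) + (9/((r + 1)(r + 2))).
Simplifying, A(r+1) = 9(r + 1)/(r + 2) = 9(r+1)/((r+1) + 1),
which is the closed form with n = r+1.
This completes the induction.

A(n) = 9n/(n + 1)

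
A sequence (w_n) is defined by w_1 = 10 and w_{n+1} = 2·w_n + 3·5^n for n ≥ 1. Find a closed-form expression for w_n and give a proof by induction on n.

Computing the first terms: w_1 = 10, w_2 = 35, w_3 = 145. This suggests w_n = 5·2^(n - 1) + 5^n.
Base step (n = 1): the formula gives 10 = 10 = w_1.
Inductive step: assume the claim holds for n = r, so w_r = 5·2^(r - 1) + 5^r.
Then w_{r+1} = 2·w_r + 3·5^r = 2·(5·2^(r - 1) + 5^r) + 3·5^r = 5·2^r + 5^(r + 1) = 5·2^((r+1) - 1) + 5^(r+1),
which is the claimed formula at n = r+1.
By the principle of mathematical induction, the result holds for all n ≥ 1.

w_n = 5·2^(n - 1) + 5^n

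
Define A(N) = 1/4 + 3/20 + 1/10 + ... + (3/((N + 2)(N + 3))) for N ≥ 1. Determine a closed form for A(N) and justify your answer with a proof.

We claim A(N) = N/(N + 3) for all N ≥ 1.
Base step (N = 1): A(1) = 1/4, and the closed form gives 1/4. They agree.
Suppose the result is true for N = j, so A(j) = j/(j + 3).
Then A(j+1) = A(j) + (3/((j + 3)(j + 4))) = (j/(j + 3)) + (3/((j + 3)(j + 4))).
Simplifying, A(j+1) = (j + 1)/(j + 4) = (j+1)/((j+1) + 3),
which is the closed form with N = j+1.
By induction, the statement is established for all N ≥ 1.

A(N) = N/(N + 3)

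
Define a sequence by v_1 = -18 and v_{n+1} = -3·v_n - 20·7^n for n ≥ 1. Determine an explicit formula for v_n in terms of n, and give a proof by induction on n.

v_n = -4(-3)^(n - 1) - 2·7^n

Computing the first terms: v_1 = -18, v_2 = -86, v_3 = -722. This suggests v_n = -4(-3)^(n - 1) - 2·7^n.
Base step (n = 1): the formula gives -18 = -18 = v_1.
Inductive step: suppose the statement holds for some r ≥ 1, so v_r = -4(-3)^(r - 1) - 2·7^r.
Then v_{r+1} = -3·v_r - 20·7^r = -3·(-4(-3)^(r - 1) - 2·7^r) - 20·7^r = -4(-3)^r - 2·7^(r + 1) = -4(-3)^((r+1) - 1) - 2·7^(r+1),
which is the claimed formula at n = r+1.
Hence, by induction on n, the claim holds for every n ≥ 1.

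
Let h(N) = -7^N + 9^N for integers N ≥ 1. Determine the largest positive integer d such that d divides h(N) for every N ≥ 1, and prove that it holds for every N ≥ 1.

Computing the first values: h(1) = 2 and h(2) = 32; gcd(2, 32) = 2, so d ≤ 2.
We prove 2 | -7^N + 9^N for all N ≥ 1 by induction on N.
Base step (N = 1): h(1) = 2 = 2·(1), so 2 | h(1).
For the inductive step, assume it holds for an arbitrary i ≥ 1, i.e. 2 | h(i). Then
9^{i+1} − 7^{i+1} = 9·9^i − 7·7^i = 9·(9^i − 7^i) + (2)·7^i. The first term is divisible by 2 by the inductive hypothesis, and the second term (2)·7^i is divisible by 2 since 2 | 2. Hence 2 | h(i+1).
This completes the induction.
Therefore the largest such d is 2.

d = 2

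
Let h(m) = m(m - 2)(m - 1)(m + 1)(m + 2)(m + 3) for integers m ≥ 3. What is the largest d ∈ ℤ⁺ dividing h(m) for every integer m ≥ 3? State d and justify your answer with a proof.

d = 720

Computing the first values: h(3) = 720 and h(4) = 5040; gcd(720, 5040) = 720, so d ≤ 720.
We prove 720 | m(m - 2)(m - 1)(m + 1)(m + 2)(m + 3) for all m ≥ 3 by induction on m.
For the base case m = 3: h(3) = 720 = 720·(1), so 720 | h(3).
Inductive step: assume the claim holds for m = p, i.e. 720 | h(p). Then
h(p+1) − h(p) = (p-1)·p·(p+1)·(p+2)·(p+3)·(p+4) − (p-2)·(p-1)·p·(p+1)·(p+2)·(p+3) = (p-1)·p·(p+1)·(p+2)·(p+3)·[(p+4) − (p-2)] = 6·(p-1)·p·(p+1)·(p+2)·(p+3). The product of 5 consecutive integers is divisible by (5)! = 120, so h(p+1) − h(p) is divisible by 6·120 = 720. By the inductive hypothesis 720 | h(p), hence 720 | h(p+1).
This completes the induction.
Therefore the largest such d is 720.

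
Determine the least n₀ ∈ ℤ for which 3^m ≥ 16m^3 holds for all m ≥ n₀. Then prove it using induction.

At m = 8: 6561 < 8192, so the inequality fails and n₀ ≥ 9. We prove 3^m ≥ 16m^3 for all m ≥ 9.
Base case (m = 9): 3^m = 19683 and 16m^3 = 11664, so 19683 ≥ 11664.
For the inductive step, assume it holds for an arbitrary i ≥ 9, so 3^i ≥ 16i^3.
Then 3^(i + 1) = 3·(3^i) ≥ 3·(16i^3).
Also, for i ≥ 9 we have 3·(16i^3) ≥ 16(i+1)^3, since 3 ≥ (1 + 1/i)^3 for all i ≥ 9.
Combining, 3^(i + 1) ≥ 16(i+1)^3.
By the principle of mathematical induction, the result holds for all m ≥ 9.
Hence the smallest such n₀ is 9.

n₀ = 9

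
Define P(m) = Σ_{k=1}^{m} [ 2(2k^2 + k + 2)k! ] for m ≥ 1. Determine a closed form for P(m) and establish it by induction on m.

P(m) = (4m + 2)(m + 1)! - 2

We claim P(m) = (4m + 2)(m + 1)! - 2 for all m ≥ 1.
When m = 1: P(1) = 10, and the closed form gives 10. They agree.
Inductive step: assume the claim holds for m = k, so P(k) = (4k + 2)(k + 1)! - 2.
Then P(k+1) = P(k) + (2(2k^2 + 5k + 5)(k + 1)!) = ((4k + 2)(k + 1)! - 2) + (2(2k^2 + 5k + 5)(k + 1)!).
Simplifying, P(k+1) = (4(k+1) + 2)((k+1) + 1)! - 2,
which is the closed form with m = k+1.
Hence, by induction on m, the claim holds for every m ≥ 1.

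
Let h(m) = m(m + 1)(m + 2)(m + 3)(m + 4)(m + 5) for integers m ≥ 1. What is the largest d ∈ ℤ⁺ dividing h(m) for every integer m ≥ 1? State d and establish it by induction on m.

Computing the first values: h(1) = 720 and h(2) = 5040; gcd(720, 5040) = 720, so d ≤ 720.
We prove 720 | m(m + 1)(m + 2)(m + 3)(m + 4)(m + 5) for all m ≥ 1 by induction on m.
For the base case m = 1: h(1) = 720 = 720·(1), so 720 | h(1).
Inductive step: suppose the statement holds for some p ≥ 1, i.e. 720 | h(p). Then
h(p+1) − h(p) = (p+1)·(p+2)·(p+3)·(p+4)·(p+5)·(p+6) − p·(p+1)·(p+2)·(p+3)·(p+4)·(p+5) = (p+1)·(p+2)·(p+3)·(p+4)·(p+5)·[(p+6) − p] = 6·(p+1)·(p+2)·(p+3)·(p+4)·(p+5). The product of 5 consecutive integers is divisible by (5)! = 120, so h(p+1) − h(p) is divisible by 6·120 = 720. By the inductive hypothesis 720 | h(p), hence 720 | h(p+1).
This completes the induction.
Therefore the largest such d is 720.

d = 720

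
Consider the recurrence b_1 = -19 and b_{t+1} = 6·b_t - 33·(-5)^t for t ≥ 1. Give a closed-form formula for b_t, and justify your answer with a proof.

Computing the first terms: b_1 = -19, b_2 = 51, b_3 = -519. This suggests b_t = 3(-5)^t - 4·6^(t - 1).
When t = 1: the formula gives -19 = -19 = b_1.
Inductive step: assume the claim holds for t = j, so b_j = 3(-5)^j - 4·6^(j - 1).
Then b_{j+1} = 6·b_j - 33·(-5)^j = 6·(3(-5)^j - 4·6^(j - 1)) - 33·(-5)^j = 3(-5)^(j + 1) - 4·6^j = 3(-5)^(j+1) - 4·6^((j+1) - 1),
which is the claimed formula at t = j+1.
By the principle of mathematical induction, the result holds for all t ≥ 1.

b_t = 3(-5)^t - 4·6^(t - 1)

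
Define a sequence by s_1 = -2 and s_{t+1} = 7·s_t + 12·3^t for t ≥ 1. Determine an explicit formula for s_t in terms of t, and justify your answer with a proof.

s_t = -3^(t + 1) + 7^t

Computing the first terms: s_1 = -2, s_2 = 22, s_3 = 262. This suggests s_t = -3^(t + 1) + 7^t.
Base step (t = 1): the formula gives -2 = -2 = s_1.
Suppose the result is true for t = m, so s_m = -3^(m + 1) + 7^m.
Then s_{m+1} = 7·s_m + 12·3^m = 7·(-3^(m + 1) + 7^m) + 12·3^m = -3^(m + 2) + 7^(m + 1) = -3^((m+1) + 1) + 7^(m+1),
which is the claimed formula at t = m+1.
Hence, by induction on t, the claim holds for every t ≥ 1.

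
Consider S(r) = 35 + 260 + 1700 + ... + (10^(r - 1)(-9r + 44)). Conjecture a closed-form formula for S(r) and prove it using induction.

S(r) = 10^r(-r + 5) - 5

We claim S(r) = 10^r(-r + 5) - 5 for all r ≥ 1.
Base case (r = 1): S(1) = 35, and the closed form gives 35. They agree.
Inductive step: suppose the statement holds for some m ≥ 1, so S(m) = 10^m(-m + 5) - 5.
Then S(m+1) = S(m) + (10^m(-9m + 35)) = (10^m(-m + 5) - 5) + (10^m(-9m + 35)).
Simplifying, S(m+1) = -10·10^m·m + 40·10^m - 5 = 10^(m+1)(-(m+1) + 5) - 5,
which is the closed form with r = m+1.
By induction, the statement is established for all r ≥ 1.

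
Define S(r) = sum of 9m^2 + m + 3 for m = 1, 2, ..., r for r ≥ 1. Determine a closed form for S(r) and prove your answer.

We claim S(r) = r(3r^2 + 5r + 5) for all r ≥ 1.
When r = 1: S(1) = 13, and the closed form gives 13. They agree.
Inductive step: assume the claim holds for r = m, so S(m) = m(3m^2 + 5m + 5).
Then S(m+1) = S(m) + (m + 9(m + 1)^2 + 4) = (m(3m^2 + 5m + 5)) + (m + 9(m + 1)^2 + 4).
Simplifying, S(m+1) = (m + 1)(3m^2 + 11m + 13) = (m+1)(3(m+1)^2 + 5(m+1) + 5),
which is the closed form with r = m+1.
Hence, by induction on r, the claim holds for every r ≥ 1.

S(r) = r(3r^2 + 5r + 5)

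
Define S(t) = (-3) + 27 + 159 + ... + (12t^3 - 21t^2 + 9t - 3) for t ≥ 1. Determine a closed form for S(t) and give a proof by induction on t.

S(t) = t(3t^3 - t^2 - 3t - 2)

We claim S(t) = t(3t^3 - t^2 - 3t - 2) for all t ≥ 1.
When t = 1: S(1) = -3, and the closed form gives -3. They agree.
Inductive step: suppose the statement holds for some j ≥ 1, so S(j) = j(3j^3 - j^2 - 3j - 2).
Then S(j+1) = S(j) + (12j^3 + 15j^2 + 3j - 3) = (j(3j^3 - j^2 - 3j - 2)) + (12j^3 + 15j^2 + 3j - 3).
Simplifying, S(j+1) = (j + 1)(3j^3 + 8j^2 + 4j - 3) = (j+1)(3(j+1)^3 - (j+1)^2 - 3(j+1) - 2),
which is the closed form with t = j+1.
Hence, by induction on t, the claim holds for every t ≥ 1.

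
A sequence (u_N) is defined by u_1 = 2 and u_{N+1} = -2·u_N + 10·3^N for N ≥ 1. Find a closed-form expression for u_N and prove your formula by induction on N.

u_N = -(-2)^(N + 1) + 2·3^N

Computing the first terms: u_1 = 2, u_2 = 26, u_3 = 38. This suggests u_N = -(-2)^(N + 1) + 2·3^N.
Base step (N = 1): the formula gives 2 = 2 = u_1.
For the inductive step, assume it holds for an arbitrary k ≥ 1, so u_k = -(-2)^(k + 1) + 2·3^k.
Then u_{k+1} = -2·u_k + 10·3^k = -2·(-(-2)^(k + 1) + 2·3^k) + 10·3^k = -(-2)^(k + 2) + 2·3^(k + 1) = -(-2)^((k+1) + 1) + 2·3^(k+1),
which is the claimed formula at N = k+1.
By the principle of mathematical induction, the result holds for all N ≥ 1.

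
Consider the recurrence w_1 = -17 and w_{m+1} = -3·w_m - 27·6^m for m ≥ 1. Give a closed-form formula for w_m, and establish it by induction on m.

Computing the first terms: w_1 = -17, w_2 = -111, w_3 = -639. This suggests w_m = (-3)^(m - 1) - 3·6^m.
When m = 1: the formula gives -17 = -17 = w_1.
Inductive step: assume the claim holds for m = r, so w_r = (-3)^(r - 1) - 3·6^r.
Then w_{r+1} = -3·w_r - 27·6^r = -3·((-3)^(r - 1) - 3·6^r) - 27·6^r = (-3)^r - 3·6^(r + 1) = (-3)^((r+1) - 1) - 3·6^(r+1),
which is the claimed formula at m = r+1.
Hence, by induction on m, the claim holds for every m ≥ 1.

w_m = (-3)^(m - 1) - 3·6^m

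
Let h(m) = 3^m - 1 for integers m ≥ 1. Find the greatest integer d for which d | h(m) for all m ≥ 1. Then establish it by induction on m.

d = 2

Computing the first values: h(1) = 2 and h(2) = 8; gcd(2, 8) = 2, so d ≤ 2.
We prove 2 | 3^m - 1 for all m ≥ 1 by induction on m.
For the base case m = 1: h(1) = 2 = 2·(1), so 2 | h(1).
Suppose the result is true for m = j, i.e. 2 | h(j). Then
3^{j+1} − 1^{j+1} = 3·3^j − 1·1^j = 3·(3^j − 1^j) + (2)·1^j. The first term is divisible by 2 by the inductive hypothesis, and the second term (2)·1^j is divisible by 2 since 2 | 2. Hence 2 | h(j+1).
By induction, the statement is established for all m ≥ 1.
Therefore the largest such d is 2.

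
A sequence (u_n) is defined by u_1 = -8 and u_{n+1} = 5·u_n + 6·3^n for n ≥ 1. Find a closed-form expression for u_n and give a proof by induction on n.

u_n = -3^(n + 1) + 5^(n - 1)

Computing the first terms: u_1 = -8, u_2 = -22, u_3 = -56. This suggests u_n = -3^(n + 1) + 5^(n - 1).
When n = 1: the formula gives -8 = -8 = u_1.
Suppose the result is true for n = k, so u_k = -3^(k + 1) + 5^(k - 1).
Then u_{k+1} = 5·u_k + 6·3^k = 5·(-3^(k + 1) + 5^(k - 1)) + 6·3^k = -3^(k + 2) + 5^k = -3^((k+1) + 1) + 5^((k+1) - 1),
which is the claimed formula at n = k+1.
By induction, the statement is established for all n ≥ 1.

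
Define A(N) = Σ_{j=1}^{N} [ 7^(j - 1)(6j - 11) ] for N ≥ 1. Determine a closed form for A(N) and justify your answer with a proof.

A(N) = 7^N(N - 2) + 2

We claim A(N) = 7^N(N - 2) + 2 for all N ≥ 1.
For the base case N = 1: A(1) = -5, and the closed form gives -5. They agree.
For the inductive step, assume it holds for an arbitrary j ≥ 1, so A(j) = 7^j(j - 2) + 2.
Then A(j+1) = A(j) + (7^j(6j - 5)) = (7^j(j - 2) + 2) + (7^j(6j - 5)).
Simplifying, A(j+1) = 7^(j + 1)j - 7^(j + 1) + 2 = 7^(j+1)((j+1) - 2) + 2,
which is the closed form with N = j+1.
By induction, the statement is established for all N ≥ 1.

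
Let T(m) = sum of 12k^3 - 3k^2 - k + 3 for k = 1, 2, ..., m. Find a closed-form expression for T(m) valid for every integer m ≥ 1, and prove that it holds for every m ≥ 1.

T(m) = m(3m^3 + 5m^2 + m + 2)

We claim T(m) = m(3m^3 + 5m^2 + m + 2) for all m ≥ 1.
Base case (m = 1): T(1) = 11, and the closed form gives 11. They agree.
Inductive step: suppose the statement holds for some k ≥ 1, so T(k) = k(3k^3 + 5k^2 + k + 2).
Then T(k+1) = T(k) + (12k^3 + 33k^2 + 29k + 11) = (k(3k^3 + 5k^2 + k + 2)) + (12k^3 + 33k^2 + 29k + 11).
Simplifying, T(k+1) = (k + 1)(3k^3 + 14k^2 + 20k + 11) = (k+1)(3(k+1)^3 + 5(k+1)^2 + (k+1) + 2),
which is the closed form with m = k+1.
By the principle of mathematical induction, the result holds for all m ≥ 1.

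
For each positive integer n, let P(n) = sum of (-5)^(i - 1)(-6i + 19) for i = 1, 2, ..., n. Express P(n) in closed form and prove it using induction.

We claim P(n) = (-5)^n(n - 3) + 3 for all n ≥ 1.
For the base case n = 1: P(1) = 13, and the closed form gives 13. They agree.
For the inductive step, assume it holds for an arbitrary i ≥ 1, so P(i) = (-5)^i(i - 3) + 3.
Then P(i+1) = P(i) + ((-5)^i(-6i + 13)) = ((-5)^i(i - 3) + 3) + ((-5)^i(-6i + 13)).
Simplifying, P(i+1) = -5(-5)^i·i + 10(-5)^i + 3 = (-5)^(i+1)((i+1) - 3) + 3,
which is the closed form with n = i+1.
This completes the induction.

P(n) = (-5)^n(n - 3) + 3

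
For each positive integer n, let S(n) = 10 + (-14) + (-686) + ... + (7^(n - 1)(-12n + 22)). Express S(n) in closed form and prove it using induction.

We claim S(n) = 2·7^n(-n + 2) - 4 for all n ≥ 1.
When n = 1: S(1) = 10, and the closed form gives 10. They agree.
Inductive step: assume the claim holds for n = j, so S(j) = 2·7^j(-j + 2) - 4.
Then S(j+1) = S(j) + (7^j(-12j + 10)) = (2·7^j(-j + 2) - 4) + (7^j(-12j + 10)).
Simplifying, S(j+1) = -14·7^j·j + 14·7^j - 4 = 2·7^(j+1)(-(j+1) + 2) - 4,
which is the closed form with n = j+1.
By the principle of mathematical induction, the result holds for all n ≥ 1.

S(n) = 2·7^n(-n + 2) - 4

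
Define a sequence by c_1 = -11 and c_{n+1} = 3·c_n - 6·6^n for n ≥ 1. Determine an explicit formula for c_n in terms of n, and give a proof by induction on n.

c_n = 3^(n - 1) - 2·6^n

Computing the first terms: c_1 = -11, c_2 = -69, c_3 = -423. This suggests c_n = 3^(n - 1) - 2·6^n.
Base step (n = 1): the formula gives -11 = -11 = c_1.
Inductive step: assume the claim holds for n = k, so c_k = 3^(k - 1) - 2·6^k.
Then c_{k+1} = 3·c_k - 6·6^k = 3·(3^(k - 1) - 2·6^k) - 6·6^k = 3^k - 2·6^(k + 1) = 3^((k+1) - 1) - 2·6^(k+1),
which is the claimed formula at n = k+1.
This completes the induction.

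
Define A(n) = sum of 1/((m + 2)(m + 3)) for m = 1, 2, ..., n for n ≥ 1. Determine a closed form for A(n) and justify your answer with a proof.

A(n) = n/(3(n + 3))

We claim A(n) = n/(3(n + 3)) for all n ≥ 1.
Base case (n = 1): A(1) = 1/12, and the closed form gives 1/12. They agree.
Suppose the result is true for n = m, so A(m) = m/(3(m + 3)).
Then A(m+1) = A(m) + (1/((m + 3)(m + 4))) = (m/(3(m + 3))) + (1/((m + 3)(m + 4))).
Simplifying, A(m+1) = (m + 1)/(3(m + 4)) = (m+1)/(3((m+1) + 3)),
which is the closed form with n = m+1.
By induction, the statement is established for all n ≥ 1.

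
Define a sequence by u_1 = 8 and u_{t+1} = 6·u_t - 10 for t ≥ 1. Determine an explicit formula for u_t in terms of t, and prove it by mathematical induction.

Computing the first terms: u_1 = 8, u_2 = 38, u_3 = 218. This suggests u_t = 6^t + 2.
For the base case t = 1: the formula gives 8 = 8 = u_1.
Inductive step: suppose the statement holds for some i ≥ 1, so u_i = 6^i + 2.
Then u_{i+1} = 6·u_i - 10 = 6·(6^i + 2) - 10 = 6^(i + 1) + 2,
which is the claimed formula at t = i+1.
Hence, by induction on t, the claim holds for every t ≥ 1.

u_t = 6^t + 2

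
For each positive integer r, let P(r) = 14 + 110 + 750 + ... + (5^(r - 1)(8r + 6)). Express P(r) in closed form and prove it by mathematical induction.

P(r) = 5^r(2r + 1) - 1

We claim P(r) = 5^r(2r + 1) - 1 for all r ≥ 1.
When r = 1: P(1) = 14, and the closed form gives 14. They agree.
Suppose the result is true for r = i, so P(i) = 5^i(2i + 1) - 1.
Then P(i+1) = P(i) + (5^i(8i + 14)) = (5^i(2i + 1) - 1) + (5^i(8i + 14)).
Simplifying, P(i+1) = 10·5^i·i + 15·5^i - 1 = 5^(i+1)(2(i+1) + 1) - 1,
which is the closed form with r = i+1.
By induction, the statement is established for all r ≥ 1.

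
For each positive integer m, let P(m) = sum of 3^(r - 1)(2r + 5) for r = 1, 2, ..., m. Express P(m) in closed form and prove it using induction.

P(m) = 3^m(m + 2) - 2

We claim P(m) = 3^m(m + 2) - 2 for all m ≥ 1.
For the base case m = 1: P(1) = 7, and the closed form gives 7. They agree.
For the inductive step, assume it holds for an arbitrary r ≥ 1, so P(r) = 3^r(r + 2) - 2.
Then P(r+1) = P(r) + (3^r(2r + 7)) = (3^r(r + 2) - 2) + (3^r(2r + 7)).
Simplifying, P(r+1) = 3^(r + 1)r + 3^(r + 2) - 2 = 3^(r+1)((r+1) + 2) - 2,
which is the closed form with m = r+1.
By induction, the statement is established for all m ≥ 1.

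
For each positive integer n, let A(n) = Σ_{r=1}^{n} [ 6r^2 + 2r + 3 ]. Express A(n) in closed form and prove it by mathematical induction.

A(n) = n(2n^2 + 4n + 5)

We claim A(n) = n(2n^2 + 4n + 5) for all n ≥ 1.
For the base case n = 1: A(1) = 11, and the closed form gives 11. They agree.
Suppose the result is true for n = r, so A(r) = r(2r^2 + 4r + 5).
Then A(r+1) = A(r) + (6r^2 + 14r + 11) = (r(2r^2 + 4r + 5)) + (6r^2 + 14r + 11).
Simplifying, A(r+1) = (r + 1)(2r^2 + 8r + 11) = (r+1)(2(r+1)^2 + 4(r+1) + 5),
which is the closed form with n = r+1.
By the principle of mathematical induction, the result holds for all n ≥ 1.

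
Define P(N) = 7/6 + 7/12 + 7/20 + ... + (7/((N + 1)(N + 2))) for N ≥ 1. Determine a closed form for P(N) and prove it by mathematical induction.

P(N) = 7N/(2(N + 2))

We claim P(N) = 7N/(2(N + 2)) for all N ≥ 1.
Base case (N = 1): P(1) = 7/6, and the closed form gives 7/6. They agree.
For the inductive step, assume it holds for an arbitrary k ≥ 1, so P(k) = 7k/(2(k + 2)).
Then P(k+1) = P(k) + (7/((k + 2)(k + 3))) = (7k/(2(k + 2))) + (7/((k + 2)(k + 3))).
Simplifying, P(k+1) = 7(k + 1)/(2(k + 3)) = 7(k+1)/(2((k+1) + 2)),
which is the closed form with N = k+1.
By the principle of mathematical induction, the result holds for all N ≥ 1.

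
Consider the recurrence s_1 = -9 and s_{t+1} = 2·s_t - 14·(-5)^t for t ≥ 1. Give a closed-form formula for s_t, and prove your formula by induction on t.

s_t = 2(-5)^t + 2^(t - 1)

Computing the first terms: s_1 = -9, s_2 = 52, s_3 = -246. This suggests s_t = 2(-5)^t + 2^(t - 1).
Base case (t = 1): the formula gives -9 = -9 = s_1.
Suppose the result is true for t = k, so s_k = 2(-5)^k + 2^(k - 1).
Then s_{k+1} = 2·s_k - 14·(-5)^k = 2·(2(-5)^k + 2^(k - 1)) - 14·(-5)^k = 2(-5)^(k + 1) + 2^k = 2(-5)^(k+1) + 2^((k+1) - 1),
which is the claimed formula at t = k+1.
Hence, by induction on t, the claim holds for every t ≥ 1.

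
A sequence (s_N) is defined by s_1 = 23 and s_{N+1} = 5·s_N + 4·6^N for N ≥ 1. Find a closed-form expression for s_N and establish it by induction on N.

Computing the first terms: s_1 = 23, s_2 = 139, s_3 = 839. This suggests s_N = -5^(N - 1) + 4·6^N.
When N = 1: the formula gives 23 = 23 = s_1.
Inductive step: assume the claim holds for N = j, so s_j = -5^(j - 1) + 4·6^j.
Then s_{j+1} = 5·s_j + 4·6^j = 5·(-5^(j - 1) + 4·6^j) + 4·6^j = -5^j + 4·6^(j + 1) = -5^((j+1) - 1) + 4·6^(j+1),
which is the claimed formula at N = j+1.
By induction, the statement is established for all N ≥ 1.

s_N = -5^(N - 1) + 4·6^N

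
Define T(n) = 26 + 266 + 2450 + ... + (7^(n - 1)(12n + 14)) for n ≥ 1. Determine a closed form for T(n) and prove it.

We claim T(n) = 2·7^n(n + 1) - 2 for all n ≥ 1.
Base step (n = 1): T(1) = 26, and the closed form gives 26. They agree.
Inductive step: assume the claim holds for n = r, so T(r) = 2·7^r(r + 1) - 2.
Then T(r+1) = T(r) + (7^r(12r + 26)) = (2·7^r(r + 1) - 2) + (7^r(12r + 26)).
Simplifying, T(r+1) = 14·7^r·r + 28·7^r - 2 = 2·7^(r+1)((r+1) + 1) - 2,
which is the closed form with n = r+1.
By induction, the statement is established for all n ≥ 1.

T(n) = 2·7^n(n + 1) - 2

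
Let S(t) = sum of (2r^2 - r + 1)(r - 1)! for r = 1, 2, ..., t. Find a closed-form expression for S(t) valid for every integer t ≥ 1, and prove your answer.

S(t) = (2t + 1)t! - 1

We claim S(t) = (2t + 1)t! - 1 for all t ≥ 1.
Base case (t = 1): S(1) = 2, and the closed form gives 2. They agree.
Inductive step: suppose the statement holds for some r ≥ 1, so S(r) = (2r + 1)r! - 1.
Then S(r+1) = S(r) + ((2r^2 + 3r + 2)r!) = ((2r + 1)r! - 1) + ((2r^2 + 3r + 2)r!).
Simplifying, S(r+1) = (2(r+1) + 1)(r+1)! - 1,
which is the closed form with t = r+1.
By the principle of mathematical induction, the result holds for all t ≥ 1.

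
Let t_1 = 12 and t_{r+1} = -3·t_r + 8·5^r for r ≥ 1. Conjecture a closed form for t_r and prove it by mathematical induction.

t_r = 7(-3)^(r - 1) + 5^r

Computing the first terms: t_1 = 12, t_2 = 4, t_3 = 188. This suggests t_r = 7(-3)^(r - 1) + 5^r.
Base step (r = 1): the formula gives 12 = 12 = t_1.
Inductive step: assume the claim holds for r = p, so t_p = 7(-3)^(p - 1) + 5^p.
Then t_{p+1} = -3·t_p + 8·5^p = -3·(7(-3)^(p - 1) + 5^p) + 8·5^p = 7(-3)^p + 5^(p + 1) = 7(-3)^((p+1) - 1) + 5^(p+1),
which is the claimed formula at r = p+1.
This completes the induction.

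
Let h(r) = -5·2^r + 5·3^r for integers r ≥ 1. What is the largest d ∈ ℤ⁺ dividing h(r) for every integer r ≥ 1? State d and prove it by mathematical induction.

d = 5

Computing the first values: h(1) = 5 and h(2) = 25; gcd(5, 25) = 5, so d ≤ 5.
We prove 5 | -5·2^r + 5·3^r for all r ≥ 1 by induction on r.
When r = 1: h(1) = 5 = 5·(1), so 5 | h(1).
Suppose the result is true for r = i, i.e. 5 | h(i). Then
h(i+1) − 3·h(i) = (-5·2^(i+1) + 5·3^(i+1)) − 3·(-5·2^i + 5·3^i) = (-5)·2^i·(2 − 3) = (5)·2^i. Since 5 | h(i) by the inductive hypothesis, 5 | 3·h(i); and 5 | 5 since 5 = 5·1. Therefore 5 | h(i+1).
Hence, by induction on r, the claim holds for every r ≥ 1.
Therefore the largest such d is 5.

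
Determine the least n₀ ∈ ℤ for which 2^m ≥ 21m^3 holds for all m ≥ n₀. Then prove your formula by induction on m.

At m = 16: 65536 < 86016, so the inequality fails and n₀ ≥ 17. We prove 2^m ≥ 21m^3 for all m ≥ 17.
Base case (m = 17): 2^m = 131072 and 21m^3 = 103173, so 131072 ≥ 103173.
For the inductive step, assume it holds for an arbitrary p ≥ 17, so 2^p ≥ 21p^3.
Then 2^(p + 1) = 2·(2^p) ≥ 2·(21p^3).
Also, for p ≥ 17 we have 2·(21p^3) ≥ 21(p+1)^3, since 2 ≥ (1 + 1/p)^3 for all p ≥ 17.
Combining, 2^(p + 1) ≥ 21(p+1)^3.
This completes the induction.
Hence the smallest such n₀ is 17.

n₀ = 17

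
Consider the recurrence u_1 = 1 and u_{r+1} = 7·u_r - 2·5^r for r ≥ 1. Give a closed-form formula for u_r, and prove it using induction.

Computing the first terms: u_1 = 1, u_2 = -3, u_3 = -71. This suggests u_r = 5^r - 4·7^(r - 1).
For the base case r = 1: the formula gives 1 = 1 = u_1.
Suppose the result is true for r = k, so u_k = 5^k - 4·7^(k - 1).
Then u_{k+1} = 7·u_k - 2·5^k = 7·(5^k - 4·7^(k - 1)) - 2·5^k = 5^(k + 1) - 4·7^k = 5^(k+1) - 4·7^((k+1) - 1),
which is the claimed formula at r = k+1.
By induction, the statement is established for all r ≥ 1.

u_r = 5^r - 4·7^(r - 1)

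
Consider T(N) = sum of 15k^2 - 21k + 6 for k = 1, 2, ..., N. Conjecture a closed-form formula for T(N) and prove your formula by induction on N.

We claim T(N) = N(N - 1)(5N + 2) for all N ≥ 1.
Base case (N = 1): T(1) = 0, and the closed form gives 0. They agree.
For the inductive step, assume it holds for an arbitrary k ≥ 1, so T(k) = k(5k^2 - 3k - 2).
Then T(k+1) = T(k) + (3k(5k + 3)) = (k(5k^2 - 3k - 2)) + (3k(5k + 3)).
Simplifying, T(k+1) = k(k + 1)(5k + 7) = (k+1)((k+1) - 1)(5(k+1) + 2),
which is the closed form with N = k+1.
By the principle of mathematical induction, the result holds for all N ≥ 1.

T(N) = N(N - 1)(5N + 2)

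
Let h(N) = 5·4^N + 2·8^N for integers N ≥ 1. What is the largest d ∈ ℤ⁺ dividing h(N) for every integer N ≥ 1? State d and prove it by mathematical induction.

Computing the first values: h(1) = 36 and h(2) = 208; gcd(36, 208) = 4, so d ≤ 4.
We prove 4 | 5·4^N + 2·8^N for all N ≥ 1 by induction on N.
For the base case N = 1: h(1) = 36 = 4·(9), so 4 | h(1).
Inductive step: assume the claim holds for N = m, i.e. 4 | h(m). Then
h(m+1) − 8·h(m) = (5·4^(m+1) + 2·8^(m+1)) − 8·(5·4^m + 2·8^m) = (5)·4^m·(4 − 8) = (-20)·4^m. Since 4 | h(m) by the inductive hypothesis, 4 | 8·h(m); and 4 | -20 since -20 = 4·-5. Therefore 4 | h(m+1).
This completes the induction.
Therefore the largest such d is 4.

d = 4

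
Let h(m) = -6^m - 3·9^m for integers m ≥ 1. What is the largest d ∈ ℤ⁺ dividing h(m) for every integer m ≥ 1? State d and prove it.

Computing the first values: h(1) = -33 and h(2) = -279; gcd(-33, -279) = 3, so d ≤ 3.
We prove 3 | -6^m - 3·9^m for all m ≥ 1 by induction on m.
Base case (m = 1): h(1) = -33 = 3·(-11), so 3 | h(1).
Inductive step: assume the claim holds for m = j, i.e. 3 | h(j). Then
h(j+1) − 9·h(j) = (-6^(j+1) - 3·9^(j+1)) − 9·(-6^j - 3·9^j) = (-1)·6^j·(6 − 9) = (3)·6^j. Since 3 | h(j) by the inductive hypothesis, 3 | 9·h(j); and 3 | 3 since 3 = 3·1. Therefore 3 | h(j+1).
Hence, by induction on m, the claim holds for every m ≥ 1.
Therefore the largest such d is 3.

d = 3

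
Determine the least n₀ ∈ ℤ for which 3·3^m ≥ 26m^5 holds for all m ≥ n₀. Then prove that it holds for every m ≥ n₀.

n₀ = 14

At m = 13: 4782969 < 9653618, so the inequality fails and n₀ ≥ 14. We prove 3·3^m ≥ 26m^5 for all m ≥ 14.
Base case (m = 14): 3·3^m = 14348907 and 26m^5 = 13983424, so 14348907 ≥ 13983424.
For the inductive step, assume it holds for an arbitrary i ≥ 14, so 3·3^i ≥ 26i^5.
Then 3·3^(i + 1) = 3·(3·3^i) ≥ 3·(26i^5).
Also, for i ≥ 14 we have 3·(26i^5) ≥ 26(i+1)^5, since 3 ≥ (1 + 1/i)^5 for all i ≥ 14.
Combining, 3·3^(i + 1) ≥ 26(i+1)^5.
By the principle of mathematical induction, the result holds for all m ≥ 14.
Hence the smallest such n₀ is 14.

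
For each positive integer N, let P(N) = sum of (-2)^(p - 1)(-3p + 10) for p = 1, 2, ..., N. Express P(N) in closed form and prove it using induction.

P(N) = (-2)^N(N - 3) + 3

We claim P(N) = (-2)^N(N - 3) + 3 for all N ≥ 1.
When N = 1: P(1) = 7, and the closed form gives 7. They agree.
Suppose the result is true for N = p, so P(p) = (-2)^p(p - 3) + 3.
Then P(p+1) = P(p) + ((-2)^p(-3p + 7)) = ((-2)^p(p - 3) + 3) + ((-2)^p(-3p + 7)).
Simplifying, P(p+1) = (-2)^(p + 1)p + (-2)^(p + 2) + 3 = (-2)^(p+1)((p+1) - 3) + 3,
which is the closed form with N = p+1.
Hence, by induction on N, the claim holds for every N ≥ 1.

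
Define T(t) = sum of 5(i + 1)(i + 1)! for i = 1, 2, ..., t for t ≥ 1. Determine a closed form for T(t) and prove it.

T(t) = 5(t + 2)! - 10

We claim T(t) = 5(t + 2)! - 10 for all t ≥ 1.
When t = 1: T(1) = 20, and the closed form gives 20. They agree.
For the inductive step, assume it holds for an arbitrary i ≥ 1, so T(i) = 5(i + 2)! - 10.
Then T(i+1) = T(i) + (5(i + 2)(i + 2)!) = (5(i + 2)! - 10) + (5(i + 2)(i + 2)!).
Simplifying, T(i+1) = 5((i+1) + 2)! - 10,
which is the closed form with t = i+1.
This completes the induction.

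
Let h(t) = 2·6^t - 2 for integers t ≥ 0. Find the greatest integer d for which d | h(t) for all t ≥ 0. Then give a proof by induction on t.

d = 10

Computing the first values: h(0) = 0 and h(1) = 10; gcd(0, 10) = 10, so d ≤ 10.
We prove 10 | 2·6^t - 2 for all t ≥ 0 by induction on t.
Base step (t = 0): h(0) = 0 = 10·(0), so 10 | h(0).
Inductive step: suppose the statement holds for some k ≥ 0, i.e. 10 | h(k). Then
h(k+1) = 2·6^(k+1) - 2 = 6·(2·6^k - 2) + 10 = 6·h(k) + 10. The first term is divisible by 10 by the inductive hypothesis, and 10 is divisible by 10. Hence 10 | h(k+1).
By induction, the statement is established for all t ≥ 0.
Therefore the largest such d is 10.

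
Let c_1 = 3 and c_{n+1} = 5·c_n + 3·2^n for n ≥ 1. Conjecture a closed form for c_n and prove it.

c_n = -2^n + 5^n

Computing the first terms: c_1 = 3, c_2 = 21, c_3 = 117. This suggests c_n = -2^n + 5^n.
Base step (n = 1): the formula gives 3 = 3 = c_1.
For the inductive step, assume it holds for an arbitrary m ≥ 1, so c_m = -2^m + 5^m.
Then c_{m+1} = 5·c_m + 3·2^m = 5·(-2^m + 5^m) + 3·2^m = -2^(m + 1) + 5^(m + 1),
which is the claimed formula at n = m+1.
Hence, by induction on n, the claim holds for every n ≥ 1.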